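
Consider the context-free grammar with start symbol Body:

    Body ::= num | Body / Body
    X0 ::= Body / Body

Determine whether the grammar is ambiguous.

Witness: num / num / num

Derivation 1: Body ⇒ Body / Body ⇒ num / Body ⇒ num / Body / Body ⇒ num / num / Body ⇒ num / num / num
Derivation 2: Body ⇒ Body / Body ⇒ Body / Body / Body ⇒ num / Body / Body ⇒ num / num / Body ⇒ num / num / num

Two distinct leftmost derivations for the same string.

Ambiguous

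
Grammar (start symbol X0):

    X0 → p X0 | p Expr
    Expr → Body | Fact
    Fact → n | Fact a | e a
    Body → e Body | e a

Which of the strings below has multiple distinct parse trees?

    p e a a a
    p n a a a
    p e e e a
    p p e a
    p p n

p p e a

p e a a a: 1 tree
p n a a a: 1 tree
p e e e a: 1 tree
p p e a: 2 trees
p p n: 1 tree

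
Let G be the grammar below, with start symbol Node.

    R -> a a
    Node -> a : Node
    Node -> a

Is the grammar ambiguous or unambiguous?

Unambiguous

Only Node is reachable from Node; ignoring the rest: Right-recursive list with a separator: after each atom, whether the separator follows determines the rule. One parse per string.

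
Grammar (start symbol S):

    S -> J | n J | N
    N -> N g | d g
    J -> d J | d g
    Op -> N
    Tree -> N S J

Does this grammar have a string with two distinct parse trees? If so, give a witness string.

Witness: d g

Derivation 1: S ⇒ J ⇒ d g
Derivation 2: S ⇒ N ⇒ d g

Two distinct leftmost derivations for the same string.

Ambiguous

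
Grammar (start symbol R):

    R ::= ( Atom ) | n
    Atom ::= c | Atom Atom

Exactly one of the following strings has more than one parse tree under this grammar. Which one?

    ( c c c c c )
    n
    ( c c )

( c c c c c )

( c c c c c ): 14 trees
n: 1 tree
( c c ): 1 tree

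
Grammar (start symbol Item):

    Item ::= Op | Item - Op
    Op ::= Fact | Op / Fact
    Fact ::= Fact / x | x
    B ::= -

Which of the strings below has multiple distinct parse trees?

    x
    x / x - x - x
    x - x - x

x / x - x - x

x: 1 tree
x / x - x - x: 2 trees
x - x - x: 1 tree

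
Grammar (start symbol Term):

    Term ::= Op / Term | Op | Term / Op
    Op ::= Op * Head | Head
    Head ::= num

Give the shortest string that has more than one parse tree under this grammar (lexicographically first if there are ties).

num / num

length 1: no string has ≥2 trees
length 3: num / num has 2 parse trees

Two derivations of num / num:
  Term ⇒ Op / Term ⇒ Head / Term ⇒ num / Term ⇒ num / Op ⇒ num / Head ⇒ num / num
  Term ⇒ Term / Op ⇒ Op / Op ⇒ Head / Op ⇒ num / Op ⇒ num / Head ⇒ num / num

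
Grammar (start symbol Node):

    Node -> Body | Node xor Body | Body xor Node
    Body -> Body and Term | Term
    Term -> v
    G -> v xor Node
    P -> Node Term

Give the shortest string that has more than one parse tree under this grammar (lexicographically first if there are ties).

v xor v

length 1: no string has ≥2 trees
length 3: v xor v has 2 parse trees

Two derivations of v xor v:
  Node ⇒ Node xor Body ⇒ Body xor Body ⇒ Term xor Body ⇒ v xor Body ⇒ v xor Term ⇒ v xor v
  Node ⇒ Body xor Node ⇒ Term xor Node ⇒ v xor Node ⇒ v xor Body ⇒ v xor Term ⇒ v xor v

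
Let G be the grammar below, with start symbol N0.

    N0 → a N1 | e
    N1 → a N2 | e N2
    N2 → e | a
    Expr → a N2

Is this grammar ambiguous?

Unambiguous

(Expr is unreachable from N0, so its rules don't affect L(N0).) Each reachable nonterminal has at most one production per leading terminal, and all productions are right-linear; the derivation is determined token-by-token.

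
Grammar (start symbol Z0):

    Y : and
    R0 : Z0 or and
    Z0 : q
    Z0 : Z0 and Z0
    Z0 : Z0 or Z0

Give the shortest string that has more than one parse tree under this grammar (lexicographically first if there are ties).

q and q and q

length 1: no string has ≥2 trees
length 3: no string has ≥2 trees
length 5: q and q and q has 2 parse trees

Two derivations of q and q and q:
  Z0 ⇒ Z0 and Z0 ⇒ q and Z0 ⇒ q and Z0 and Z0 ⇒ q and q and Z0 ⇒ q and q and q
  Z0 ⇒ Z0 and Z0 ⇒ Z0 and Z0 and Z0 ⇒ q and Z0 and Z0 ⇒ q and q and Z0 ⇒ q and q and q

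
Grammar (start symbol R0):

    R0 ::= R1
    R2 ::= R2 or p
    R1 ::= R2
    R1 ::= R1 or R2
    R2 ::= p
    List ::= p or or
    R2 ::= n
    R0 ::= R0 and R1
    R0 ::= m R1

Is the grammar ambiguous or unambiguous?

Witness: n or p

Derivation 1: R0 ⇒ R1 ⇒ R2 ⇒ R2 or p ⇒ n or p
Derivation 2: R0 ⇒ R1 ⇒ R1 or R2 ⇒ R2 or R2 ⇒ n or R2 ⇒ n or p

Two distinct leftmost derivations for the same string.

Ambiguous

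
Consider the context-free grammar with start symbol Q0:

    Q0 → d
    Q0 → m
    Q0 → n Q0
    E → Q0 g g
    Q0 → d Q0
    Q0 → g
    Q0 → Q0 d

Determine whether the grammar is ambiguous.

Ambiguous

Witness: d d

Derivation 1: Q0 ⇒ d Q0 ⇒ d d
Derivation 2: Q0 ⇒ Q0 d ⇒ d d

Two distinct leftmost derivations for the same string.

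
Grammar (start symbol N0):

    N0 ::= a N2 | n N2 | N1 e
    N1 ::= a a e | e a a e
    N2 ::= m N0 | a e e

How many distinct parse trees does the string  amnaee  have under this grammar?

Parse trees for amnaee:
  [N0 a [N2 m [N0 n [N2 a e e]]]]

1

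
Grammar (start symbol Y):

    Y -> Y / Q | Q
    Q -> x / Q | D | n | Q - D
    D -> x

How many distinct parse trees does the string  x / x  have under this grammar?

Parse trees for x / x:
  [Y [Y [Q [D x]]] / [Q [D x]]]
  [Y [Q x / [Q [D x]]]]

2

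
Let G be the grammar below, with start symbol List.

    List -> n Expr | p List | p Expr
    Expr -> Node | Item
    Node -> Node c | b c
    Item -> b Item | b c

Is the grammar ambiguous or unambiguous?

Witness: n b c

Derivation 1: List ⇒ n Expr ⇒ n Node ⇒ n b c
Derivation 2: List ⇒ n Expr ⇒ n Item ⇒ n b c

Two distinct leftmost derivations for the same string.

Ambiguous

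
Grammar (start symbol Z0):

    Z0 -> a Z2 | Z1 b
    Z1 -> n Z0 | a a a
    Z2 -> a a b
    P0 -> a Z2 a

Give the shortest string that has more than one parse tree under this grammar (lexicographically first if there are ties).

a a a b

length 4: a a a b has 2 parse trees

Two derivations of a a a b:
  Z0 ⇒ a Z2 ⇒ a a a b
  Z0 ⇒ Z1 b ⇒ a a a b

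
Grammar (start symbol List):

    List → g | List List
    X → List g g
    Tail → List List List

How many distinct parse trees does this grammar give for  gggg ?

5

Parse trees for gggg:
  [List [List g] [List [List g] [List [List g] [List g]]]]
  [List [List g] [List [List [List g] [List g]] [List g]]]
  [List [List [List g] [List g]] [List [List g] [List g]]]
  [List [List [List g] [List [List g] [List g]]] [List g]]
  [List [List [List [List g] [List g]] [List g]] [List g]]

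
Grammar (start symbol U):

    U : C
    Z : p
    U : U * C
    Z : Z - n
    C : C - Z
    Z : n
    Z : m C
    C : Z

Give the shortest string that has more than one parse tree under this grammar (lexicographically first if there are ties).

length 1: no string has ≥2 trees
length 2: no string has ≥2 trees
length 3: n - n has 2 parse trees

Two derivations of n - n:
  U ⇒ C ⇒ C - Z ⇒ Z - Z ⇒ n - Z ⇒ n - n
  U ⇒ C ⇒ Z ⇒ Z - n ⇒ n - n

n - n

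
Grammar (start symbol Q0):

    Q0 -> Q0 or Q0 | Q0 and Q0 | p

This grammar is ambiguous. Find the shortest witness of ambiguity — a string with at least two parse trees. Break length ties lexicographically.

p and p and p

length 1: no string has ≥2 trees
length 3: no string has ≥2 trees
length 5: p and p and p has 2 parse trees

Two derivations of p and p and p:
  Q0 ⇒ Q0 and Q0 ⇒ Q0 and Q0 and Q0 ⇒ p and Q0 and Q0 ⇒ p and p and Q0 ⇒ p and p and p
  Q0 ⇒ Q0 and Q0 ⇒ p and Q0 ⇒ p and Q0 and Q0 ⇒ p and p and Q0 ⇒ p and p and p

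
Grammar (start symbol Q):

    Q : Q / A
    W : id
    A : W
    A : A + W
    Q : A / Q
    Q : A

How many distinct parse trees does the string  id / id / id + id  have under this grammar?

Parse trees for id / id / id + id:
  [Q [Q [Q [A [W id]]] / [A [W id]]] / [A [A [W id]] + [W id]]]
  [Q [Q [A [W id]] / [Q [A [W id]]]] / [A [A [W id]] + [W id]]]
  [Q [A [W id]] / [Q [Q [A [W id]]] / [A [A [W id]] + [W id]]]]
  [Q [A [W id]] / [Q [A [W id]] / [Q [A [A [W id]] + [W id]]]]]

4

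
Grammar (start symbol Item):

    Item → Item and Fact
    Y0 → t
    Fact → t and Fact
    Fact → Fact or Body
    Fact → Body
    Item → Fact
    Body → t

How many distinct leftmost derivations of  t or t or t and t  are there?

Parse trees for t or t or t and t:
  [Item [Item [Fact [Fact [Fact [Body t]] or [Body t]] or [Body t]]] and [Fact [Body t]]]

1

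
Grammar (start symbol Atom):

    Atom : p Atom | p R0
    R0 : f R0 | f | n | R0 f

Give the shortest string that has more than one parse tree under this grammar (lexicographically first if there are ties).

length 2: no string has ≥2 trees
length 3: p f f has 2 parse trees

Two derivations of p f f:
  Atom ⇒ p R0 ⇒ p f R0 ⇒ p f f
  Atom ⇒ p R0 ⇒ p R0 f ⇒ p f f

p f f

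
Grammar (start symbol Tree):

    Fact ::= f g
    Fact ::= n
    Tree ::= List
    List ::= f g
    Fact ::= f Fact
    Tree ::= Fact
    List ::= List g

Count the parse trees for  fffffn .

Parse trees for fffffn:
  [Tree [Fact f [Fact f [Fact f [Fact f [Fact f [Fact n]]]]]]]

1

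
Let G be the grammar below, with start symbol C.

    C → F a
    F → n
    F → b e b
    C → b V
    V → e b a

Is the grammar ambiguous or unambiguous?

Witness: b e b a

Derivation 1: C ⇒ F a ⇒ b e b a
Derivation 2: C ⇒ b V ⇒ b e b a

Two distinct leftmost derivations for the same string.

Ambiguous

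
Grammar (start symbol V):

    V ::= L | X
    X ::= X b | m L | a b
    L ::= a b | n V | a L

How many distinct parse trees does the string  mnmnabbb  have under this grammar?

9

Parse trees for mnmnabbb (showing first 6 of 9):
  [V [X [X [X m [L n [V [X m [L n [V [L a b]]]]]]] b] b]]
  [V [X [X [X m [L n [V [X m [L n [V [X a b]]]]]]] b] b]]
  [V [X [X m [L n [V [X [X m [L n [V [L a b]]]] b]]]] b]]
  [V [X [X m [L n [V [X [X m [L n [V [X a b]]]] b]]]] b]]
  [V [X [X m [L n [V [X m [L n [V [X [X a b] b]]]]]]] b]]
  [V [X m [L n [V [X [X [X m [L n [V [L a b]]]] b] b]]]]]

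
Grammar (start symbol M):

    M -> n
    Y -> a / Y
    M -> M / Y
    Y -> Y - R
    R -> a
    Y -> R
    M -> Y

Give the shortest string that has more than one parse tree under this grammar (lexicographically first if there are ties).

a / a

length 1: no string has ≥2 trees
length 3: a / a has 2 parse trees

Two derivations of a / a:
  M ⇒ M / Y ⇒ Y / Y ⇒ R / Y ⇒ a / Y ⇒ a / R ⇒ a / a
  M ⇒ Y ⇒ a / Y ⇒ a / R ⇒ a / a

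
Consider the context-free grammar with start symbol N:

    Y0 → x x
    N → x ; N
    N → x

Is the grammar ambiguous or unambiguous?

Only N is reachable from N; ignoring the rest: Right-recursive list with a separator: after each atom, whether the separator follows determines the rule. One parse per string.

Unambiguous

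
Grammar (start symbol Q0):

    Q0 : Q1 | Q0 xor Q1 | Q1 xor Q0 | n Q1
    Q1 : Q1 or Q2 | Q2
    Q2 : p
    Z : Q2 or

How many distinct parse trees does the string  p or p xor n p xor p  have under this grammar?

Parse trees for p or p xor n p xor p:
  [Q0 [Q0 [Q1 [Q1 [Q2 p]] or [Q2 p]] xor [Q0 n [Q1 [Q2 p]]]] xor [Q1 [Q2 p]]]
  [Q0 [Q1 [Q1 [Q2 p]] or [Q2 p]] xor [Q0 [Q0 n [Q1 [Q2 p]]] xor [Q1 [Q2 p]]]]

2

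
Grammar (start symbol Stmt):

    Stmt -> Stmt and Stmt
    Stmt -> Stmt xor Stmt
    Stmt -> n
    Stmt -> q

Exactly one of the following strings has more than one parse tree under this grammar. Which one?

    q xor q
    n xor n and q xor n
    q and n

n xor n and q xor n

q xor q: 1 tree
n xor n and q xor n: 5 trees
q and n: 1 tree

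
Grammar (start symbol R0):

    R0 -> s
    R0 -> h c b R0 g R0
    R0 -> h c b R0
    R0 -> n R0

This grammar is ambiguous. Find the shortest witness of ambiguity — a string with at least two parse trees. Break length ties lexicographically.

h c b h c b s g s

length 1: no string has ≥2 trees
length 2: no string has ≥2 trees
length 3: no string has ≥2 trees
length 4: no string has ≥2 trees
length 5: no string has ≥2 trees
length 6: no string has ≥2 trees
length 7: no string has ≥2 trees
length 8: no string has ≥2 trees
length 9: h c b h c b s g s has 2 parse trees

Two derivations of h c b h c b s g s:
  R0 ⇒ h c b R0 g R0 ⇒ h c b h c b R0 g R0 ⇒ h c b h c b s g R0 ⇒ h c b h c b s g s
  R0 ⇒ h c b R0 ⇒ h c b h c b R0 g R0 ⇒ h c b h c b s g R0 ⇒ h c b h c b s g s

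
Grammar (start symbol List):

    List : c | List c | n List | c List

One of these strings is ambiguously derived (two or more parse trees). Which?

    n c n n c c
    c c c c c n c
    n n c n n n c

n c n n c c

n c n n c c: 6 trees
c c c c c n c: 1 tree
n n c n n n c: 1 tree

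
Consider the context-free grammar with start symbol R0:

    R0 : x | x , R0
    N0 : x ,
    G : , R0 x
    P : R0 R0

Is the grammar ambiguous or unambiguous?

Only R0 is reachable from R0; ignoring the rest: The reachable grammar is A → atom sep A | atom. Each atom is followed by either the separator (recurse) or end-of-string (stop) — no choice point.

Unambiguous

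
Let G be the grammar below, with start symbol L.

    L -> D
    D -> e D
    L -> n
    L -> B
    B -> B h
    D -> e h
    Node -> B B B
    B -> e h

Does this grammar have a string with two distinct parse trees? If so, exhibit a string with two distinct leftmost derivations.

Ambiguous

Witness: e h

Derivation 1: L ⇒ D ⇒ e h
Derivation 2: L ⇒ B ⇒ e h

Two distinct leftmost derivations for the same string.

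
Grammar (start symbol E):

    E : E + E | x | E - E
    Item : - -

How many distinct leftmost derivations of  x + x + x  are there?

2

Parse trees for x + x + x:
  [E [E x] + [E [E x] + [E x]]]
  [E [E [E x] + [E x]] + [E x]]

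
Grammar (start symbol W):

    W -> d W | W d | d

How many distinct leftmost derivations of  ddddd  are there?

Parse trees for ddddd (showing first 6 of 16):
  [W d [W d [W d [W d [W d]]]]]
  [W d [W d [W d [W [W d] d]]]]
  [W d [W d [W [W d [W d]] d]]]
  [W d [W d [W [W [W d] d] d]]]
  [W d [W [W d [W d [W d]]] d]]
  [W d [W [W d [W [W d] d]] d]]

16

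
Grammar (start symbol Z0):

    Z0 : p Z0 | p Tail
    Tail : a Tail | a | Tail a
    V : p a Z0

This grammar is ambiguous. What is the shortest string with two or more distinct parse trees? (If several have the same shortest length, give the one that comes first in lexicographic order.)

p a a

length 2: no string has ≥2 trees
length 3: p a a has 2 parse trees

Two derivations of p a a:
  Z0 ⇒ p Tail ⇒ p a Tail ⇒ p a a
  Z0 ⇒ p Tail ⇒ p Tail a ⇒ p a a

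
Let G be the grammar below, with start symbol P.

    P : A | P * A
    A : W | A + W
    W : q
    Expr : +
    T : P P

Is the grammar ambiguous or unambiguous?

Unambiguous

Only P, A, W are reachable from P; ignoring the rest: The grammar is stratified — P handles '*' (left-recursive), A handles '+', W atoms. Each operator has a fixed associativity and precedence level, so every string has one parse.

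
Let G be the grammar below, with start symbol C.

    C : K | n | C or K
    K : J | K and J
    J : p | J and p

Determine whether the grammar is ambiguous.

Ambiguous

Witness: p and p

Derivation 1: C ⇒ K ⇒ J ⇒ J and p ⇒ p and p
Derivation 2: C ⇒ K ⇒ K and J ⇒ J and J ⇒ p and J ⇒ p and p

Two distinct leftmost derivations for the same string.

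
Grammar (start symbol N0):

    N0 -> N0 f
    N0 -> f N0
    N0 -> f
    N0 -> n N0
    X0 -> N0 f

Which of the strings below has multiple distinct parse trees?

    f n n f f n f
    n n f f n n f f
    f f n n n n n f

n n f f n n f f

f n n f f n f: 1 tree
n n f f n n f f: 8 trees
f f n n n n n f: 1 tree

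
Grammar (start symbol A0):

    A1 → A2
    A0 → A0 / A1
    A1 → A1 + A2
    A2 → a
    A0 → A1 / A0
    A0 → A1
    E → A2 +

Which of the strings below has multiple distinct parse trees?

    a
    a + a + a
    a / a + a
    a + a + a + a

a: 1 tree
a + a + a: 1 tree
a / a + a: 2 trees
a + a + a + a: 1 tree

a / a + a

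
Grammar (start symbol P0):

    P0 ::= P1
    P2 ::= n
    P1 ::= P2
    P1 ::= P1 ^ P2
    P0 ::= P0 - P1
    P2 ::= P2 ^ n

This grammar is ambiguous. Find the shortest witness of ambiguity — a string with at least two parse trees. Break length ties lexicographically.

n ^ n

length 1: no string has ≥2 trees
length 3: n ^ n has 2 parse trees

Two derivations of n ^ n:
  P0 ⇒ P1 ⇒ P2 ⇒ P2 ^ n ⇒ n ^ n
  P0 ⇒ P1 ⇒ P1 ^ P2 ⇒ P2 ^ P2 ⇒ n ^ P2 ⇒ n ^ n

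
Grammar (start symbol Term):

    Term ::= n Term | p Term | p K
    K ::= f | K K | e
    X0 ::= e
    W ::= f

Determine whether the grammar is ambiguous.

Ambiguous

Witness: p e e e

Derivation 1: Term ⇒ p K ⇒ p K K ⇒ p K K K ⇒ p e K K ⇒ p e e K ⇒ p e e e
Derivation 2: Term ⇒ p K ⇒ p K K ⇒ p e K ⇒ p e K K ⇒ p e e K ⇒ p e e e

Two distinct leftmost derivations for the same string.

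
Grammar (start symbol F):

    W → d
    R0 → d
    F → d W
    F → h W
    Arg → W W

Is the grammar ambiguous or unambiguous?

(R0, Arg are unreachable from F, so their rules don't affect L(F).) The reachable rules are right-linear with at most one rule per (nonterminal, next-terminal) pair. Each input token forces the next rule, so parsing is deterministic.

Unambiguous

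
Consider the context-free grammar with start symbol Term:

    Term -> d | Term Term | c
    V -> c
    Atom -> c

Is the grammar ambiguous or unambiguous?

Ambiguous

Witness: c c c

Derivation 1: Term ⇒ Term Term ⇒ Term Term Term ⇒ c Term Term ⇒ c c Term ⇒ c c c
Derivation 2: Term ⇒ Term Term ⇒ c Term ⇒ c Term Term ⇒ c c Term ⇒ c c c

Two distinct leftmost derivations for the same string.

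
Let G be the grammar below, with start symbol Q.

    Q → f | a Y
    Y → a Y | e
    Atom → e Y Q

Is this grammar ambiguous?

(Atom is unreachable from Q, so its rules don't affect L(Q).) The reachable rules are right-linear with at most one rule per (nonterminal, next-terminal) pair. Each input token forces the next rule, so parsing is deterministic.

Unambiguous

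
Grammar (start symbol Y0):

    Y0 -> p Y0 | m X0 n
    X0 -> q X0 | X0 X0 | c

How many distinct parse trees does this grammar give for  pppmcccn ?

2

Parse trees for pppmcccn:
  [Y0 p [Y0 p [Y0 p [Y0 m [X0 [X0 c] [X0 [X0 c] [X0 c]]] n]]]]
  [Y0 p [Y0 p [Y0 p [Y0 m [X0 [X0 [X0 c] [X0 c]] [X0 c]] n]]]]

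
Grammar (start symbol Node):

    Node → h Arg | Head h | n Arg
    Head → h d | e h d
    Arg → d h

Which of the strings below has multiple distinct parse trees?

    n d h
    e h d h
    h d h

n d h: 1 tree
e h d h: 1 tree
h d h: 2 trees

h d h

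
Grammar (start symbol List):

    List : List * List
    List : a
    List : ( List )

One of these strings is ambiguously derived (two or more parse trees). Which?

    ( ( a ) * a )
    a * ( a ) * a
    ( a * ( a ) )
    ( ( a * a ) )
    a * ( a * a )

( ( a ) * a ): 1 tree
a * ( a ) * a: 2 trees
( a * ( a ) ): 1 tree
( ( a * a ) ): 1 tree
a * ( a * a ): 1 tree

a * ( a ) * a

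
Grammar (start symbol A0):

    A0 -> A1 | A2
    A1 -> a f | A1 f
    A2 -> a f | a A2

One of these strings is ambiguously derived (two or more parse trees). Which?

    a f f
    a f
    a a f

a f f: 1 tree
a f: 2 trees
a a f: 1 tree

a f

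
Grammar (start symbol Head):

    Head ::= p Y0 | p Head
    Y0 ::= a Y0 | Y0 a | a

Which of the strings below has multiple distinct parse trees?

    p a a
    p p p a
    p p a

p a a

p a a: 2 trees
p p p a: 1 tree
p p a: 1 tree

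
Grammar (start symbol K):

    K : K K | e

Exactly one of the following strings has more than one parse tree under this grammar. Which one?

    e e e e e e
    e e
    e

e e e e e e

e e e e e e: 42 trees
e e: 1 tree
e: 1 tree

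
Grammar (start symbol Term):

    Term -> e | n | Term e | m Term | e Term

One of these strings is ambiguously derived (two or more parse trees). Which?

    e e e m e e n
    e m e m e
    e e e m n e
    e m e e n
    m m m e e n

e e e m n e

e e e m e e n: 1 tree
e m e m e: 1 tree
e e e m n e: 5 trees
e m e e n: 1 tree
m m m e e n: 1 tree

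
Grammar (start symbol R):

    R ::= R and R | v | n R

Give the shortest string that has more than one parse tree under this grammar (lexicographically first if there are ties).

n v and v

length 1: no string has ≥2 trees
length 2: no string has ≥2 trees
length 3: no string has ≥2 trees
length 4: n v and v has 2 parse trees

Two derivations of n v and v:
  R ⇒ R and R ⇒ n R and R ⇒ n v and R ⇒ n v and v
  R ⇒ n R ⇒ n R and R ⇒ n v and R ⇒ n v and v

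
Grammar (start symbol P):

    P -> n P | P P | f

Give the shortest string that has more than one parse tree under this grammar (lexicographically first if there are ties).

length 1: no string has ≥2 trees
length 2: no string has ≥2 trees
length 3: f f f has 2 parse trees

Two derivations of f f f:
  P ⇒ P P ⇒ P P P ⇒ f P P ⇒ f f P ⇒ f f f
  P ⇒ P P ⇒ f P ⇒ f P P ⇒ f f P ⇒ f f f

f f f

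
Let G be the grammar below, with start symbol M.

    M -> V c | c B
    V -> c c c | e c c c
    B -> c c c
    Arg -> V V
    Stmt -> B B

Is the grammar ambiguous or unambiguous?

Ambiguous

Witness: c c c c

Derivation 1: M ⇒ V c ⇒ c c c c
Derivation 2: M ⇒ c B ⇒ c c c c

Two distinct leftmost derivations for the same string.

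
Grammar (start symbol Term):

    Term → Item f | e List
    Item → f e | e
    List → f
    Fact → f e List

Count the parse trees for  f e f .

1

Parse trees for f e f:
  [Term [Item f e] f]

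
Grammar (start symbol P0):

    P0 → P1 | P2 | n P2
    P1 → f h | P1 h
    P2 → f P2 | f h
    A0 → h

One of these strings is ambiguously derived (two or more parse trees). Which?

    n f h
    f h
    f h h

n f h: 1 tree
f h: 2 trees
f h h: 1 tree

f h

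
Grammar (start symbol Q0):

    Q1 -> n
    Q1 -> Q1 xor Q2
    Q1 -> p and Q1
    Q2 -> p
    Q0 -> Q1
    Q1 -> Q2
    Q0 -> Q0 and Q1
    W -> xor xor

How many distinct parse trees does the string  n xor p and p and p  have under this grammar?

Parse trees for n xor p and p and p:
  [Q0 [Q0 [Q1 [Q1 n] xor [Q2 p]]] and [Q1 p and [Q1 [Q2 p]]]]
  [Q0 [Q0 [Q0 [Q1 [Q1 n] xor [Q2 p]]] and [Q1 [Q2 p]]] and [Q1 [Q2 p]]]

2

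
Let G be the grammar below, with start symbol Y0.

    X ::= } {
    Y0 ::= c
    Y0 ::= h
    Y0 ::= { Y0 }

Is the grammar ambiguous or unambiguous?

Unambiguous

(X is unreachable from Y0, so its rules don't affect L(Y0).) Each string is a nest of matched brackets around a single atom. An opening bracket forces the recursive rule; an atom forces the base rule.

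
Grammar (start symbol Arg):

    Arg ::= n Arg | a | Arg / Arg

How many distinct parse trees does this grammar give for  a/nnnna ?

Parse trees for a/nnnna:
  [Arg [Arg a] / [Arg n [Arg n [Arg n [Arg n [Arg a]]]]]]

1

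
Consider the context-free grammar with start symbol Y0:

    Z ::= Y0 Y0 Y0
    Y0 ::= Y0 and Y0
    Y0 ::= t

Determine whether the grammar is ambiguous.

Ambiguous

Witness: t and t and t

Derivation 1: Y0 ⇒ Y0 and Y0 ⇒ Y0 and Y0 and Y0 ⇒ t and Y0 and Y0 ⇒ t and t and Y0 ⇒ t and t and t
Derivation 2: Y0 ⇒ Y0 and Y0 ⇒ t and Y0 ⇒ t and Y0 and Y0 ⇒ t and t and Y0 ⇒ t and t and t

Two distinct leftmost derivations for the same string.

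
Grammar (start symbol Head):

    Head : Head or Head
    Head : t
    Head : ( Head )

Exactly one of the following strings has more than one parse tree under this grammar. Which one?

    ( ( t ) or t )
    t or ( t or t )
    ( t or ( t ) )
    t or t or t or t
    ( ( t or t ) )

t or t or t or t

( ( t ) or t ): 1 tree
t or ( t or t ): 1 tree
( t or ( t ) ): 1 tree
t or t or t or t: 5 trees
( ( t or t ) ): 1 tree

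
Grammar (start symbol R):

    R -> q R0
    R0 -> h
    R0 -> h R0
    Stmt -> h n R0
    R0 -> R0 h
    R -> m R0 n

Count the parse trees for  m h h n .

2

Parse trees for m h h n:
  [R m [R0 h [R0 h]] n]
  [R m [R0 [R0 h] h] n]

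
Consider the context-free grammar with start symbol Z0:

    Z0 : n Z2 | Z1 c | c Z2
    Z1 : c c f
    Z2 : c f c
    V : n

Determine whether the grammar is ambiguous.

Ambiguous

Witness: c c f c

Derivation 1: Z0 ⇒ Z1 c ⇒ c c f c
Derivation 2: Z0 ⇒ c Z2 ⇒ c c f c

Two distinct leftmost derivations for the same string.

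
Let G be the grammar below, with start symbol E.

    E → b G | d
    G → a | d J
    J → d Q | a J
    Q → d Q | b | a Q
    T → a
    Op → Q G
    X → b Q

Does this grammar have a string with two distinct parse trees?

Only E, G, J, Q are reachable from E; ignoring the rest: Each reachable nonterminal has at most one production per leading terminal, and all productions are right-linear; the derivation is determined token-by-token.

Unambiguous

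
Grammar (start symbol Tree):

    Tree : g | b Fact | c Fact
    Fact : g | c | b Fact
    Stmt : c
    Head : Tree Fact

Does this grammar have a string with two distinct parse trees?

Unambiguous

(Stmt, Head are unreachable from Tree, so their rules don't affect L(Tree).) Restricted to the reachable nonterminals, every rule has the form A → t or A → t B, and no two rules for the same A share a first terminal. The grammar encodes a DFA — one run per string.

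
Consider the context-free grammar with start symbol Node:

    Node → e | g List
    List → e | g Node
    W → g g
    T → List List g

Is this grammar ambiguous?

Unambiguous

Only Node, List are reachable from Node; ignoring the rest: Each reachable nonterminal has at most one production per leading terminal, and all productions are right-linear; the derivation is determined token-by-token.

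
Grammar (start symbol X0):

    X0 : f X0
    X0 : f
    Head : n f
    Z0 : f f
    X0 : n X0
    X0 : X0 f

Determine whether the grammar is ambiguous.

Witness: f f

Derivation 1: X0 ⇒ f X0 ⇒ f f
Derivation 2: X0 ⇒ X0 f ⇒ f f

Two distinct leftmost derivations for the same string.

Ambiguous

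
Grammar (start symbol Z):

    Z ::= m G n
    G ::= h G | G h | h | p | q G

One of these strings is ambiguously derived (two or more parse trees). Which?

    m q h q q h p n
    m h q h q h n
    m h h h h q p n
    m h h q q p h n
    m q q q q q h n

m h h q q p h n

m q h q q h p n: 1 tree
m h q h q h n: 1 tree
m h h h h q p n: 1 tree
m h h q q p h n: 5 trees
m q q q q q h n: 1 tree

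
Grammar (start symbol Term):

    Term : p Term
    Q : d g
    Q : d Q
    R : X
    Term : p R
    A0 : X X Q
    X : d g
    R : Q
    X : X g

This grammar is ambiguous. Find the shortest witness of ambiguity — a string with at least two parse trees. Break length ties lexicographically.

p d g

length 3: p d g has 2 parse trees

Two derivations of p d g:
  Term ⇒ p R ⇒ p X ⇒ p d g
  Term ⇒ p R ⇒ p Q ⇒ p d g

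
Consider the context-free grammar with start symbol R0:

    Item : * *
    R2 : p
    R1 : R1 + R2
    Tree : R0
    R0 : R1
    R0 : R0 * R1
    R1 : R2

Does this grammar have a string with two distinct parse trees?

Unambiguous

Only R0, R1, R2 are reachable from R0; ignoring the rest: R0 → R0 * R1 | R1  ;  R1 → R1 + R2 | R2  — a left-associative chain with R2 at the bottom. Each string factors uniquely by precedence.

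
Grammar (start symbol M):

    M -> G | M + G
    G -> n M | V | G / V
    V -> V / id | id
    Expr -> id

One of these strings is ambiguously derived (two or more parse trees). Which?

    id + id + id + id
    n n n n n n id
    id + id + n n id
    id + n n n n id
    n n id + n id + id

id + id + id + id: 1 tree
n n n n n n id: 1 tree
id + id + n n id: 1 tree
id + n n n n id: 1 tree
n n id + n id + id: 9 trees

n n id + n id + id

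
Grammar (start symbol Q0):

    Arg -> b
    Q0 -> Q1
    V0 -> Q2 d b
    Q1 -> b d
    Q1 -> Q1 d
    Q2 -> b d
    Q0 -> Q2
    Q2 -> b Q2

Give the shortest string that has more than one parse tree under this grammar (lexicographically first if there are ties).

b d

length 2: b d has 2 parse trees

Two derivations of b d:
  Q0 ⇒ Q1 ⇒ b d
  Q0 ⇒ Q2 ⇒ b d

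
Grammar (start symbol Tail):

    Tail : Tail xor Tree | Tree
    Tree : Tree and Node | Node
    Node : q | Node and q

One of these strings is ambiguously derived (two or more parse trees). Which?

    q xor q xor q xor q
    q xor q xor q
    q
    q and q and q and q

q xor q xor q xor q: 1 tree
q xor q xor q: 1 tree
q: 1 tree
q and q and q and q: 8 trees

q and q and q and q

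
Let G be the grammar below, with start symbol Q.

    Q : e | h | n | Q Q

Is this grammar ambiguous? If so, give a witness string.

Witness: e e e

Derivation 1: Q ⇒ Q Q ⇒ e Q ⇒ e Q Q ⇒ e e Q ⇒ e e e
Derivation 2: Q ⇒ Q Q ⇒ Q Q Q ⇒ e Q Q ⇒ e e Q ⇒ e e e

Two distinct leftmost derivations for the same string.

Ambiguous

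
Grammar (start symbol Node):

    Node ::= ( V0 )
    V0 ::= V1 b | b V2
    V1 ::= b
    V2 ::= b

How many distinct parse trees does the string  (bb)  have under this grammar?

2

Parse trees for (bb):
  [Node ( [V0 [V1 b] b] )]
  [Node ( [V0 b [V2 b]] )]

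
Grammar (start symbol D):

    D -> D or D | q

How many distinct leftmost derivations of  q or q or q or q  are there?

5

Parse trees for q or q or q or q:
  [D [D q] or [D [D q] or [D [D q] or [D q]]]]
  [D [D q] or [D [D [D q] or [D q]] or [D q]]]
  [D [D [D q] or [D q]] or [D [D q] or [D q]]]
  [D [D [D q] or [D [D q] or [D q]]] or [D q]]
  [D [D [D [D q] or [D q]] or [D q]] or [D q]]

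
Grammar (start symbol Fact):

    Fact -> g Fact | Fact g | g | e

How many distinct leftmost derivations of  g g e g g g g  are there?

Parse trees for g g e g g g g (showing first 6 of 15):
  [Fact g [Fact g [Fact [Fact [Fact [Fact [Fact e] g] g] g] g]]]
  [Fact g [Fact [Fact g [Fact [Fact [Fact [Fact e] g] g] g]] g]]
  [Fact g [Fact [Fact [Fact g [Fact [Fact [Fact e] g] g]] g] g]]
  [Fact g [Fact [Fact [Fact [Fact g [Fact [Fact e] g]] g] g] g]]
  [Fact g [Fact [Fact [Fact [Fact [Fact g [Fact e]] g] g] g] g]]
  [Fact [Fact g [Fact g [Fact [Fact [Fact [Fact e] g] g] g]]] g]

15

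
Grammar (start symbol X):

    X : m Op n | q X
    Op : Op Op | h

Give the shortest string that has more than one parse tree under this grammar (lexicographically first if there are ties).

m h h h n

length 3: no string has ≥2 trees
length 4: no string has ≥2 trees
length 5: m h h h n has 2 parse trees

Two derivations of m h h h n:
  X ⇒ m Op n ⇒ m Op Op n ⇒ m Op Op Op n ⇒ m h Op Op n ⇒ m h h Op n ⇒ m h h h n
  X ⇒ m Op n ⇒ m Op Op n ⇒ m h Op n ⇒ m h Op Op n ⇒ m h h Op n ⇒ m h h h n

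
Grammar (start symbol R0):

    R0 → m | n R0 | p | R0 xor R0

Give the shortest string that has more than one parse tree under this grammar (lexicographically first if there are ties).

length 1: no string has ≥2 trees
length 2: no string has ≥2 trees
length 3: no string has ≥2 trees
length 4: n m xor m has 2 parse trees

Two derivations of n m xor m:
  R0 ⇒ n R0 ⇒ n R0 xor R0 ⇒ n m xor R0 ⇒ n m xor m
  R0 ⇒ R0 xor R0 ⇒ n R0 xor R0 ⇒ n m xor R0 ⇒ n m xor m

n m xor m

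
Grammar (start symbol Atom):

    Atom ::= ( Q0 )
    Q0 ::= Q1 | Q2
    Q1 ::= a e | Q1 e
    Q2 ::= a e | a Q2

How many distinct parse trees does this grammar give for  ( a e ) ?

2

Parse trees for ( a e ):
  [Atom ( [Q0 [Q1 a e]] )]
  [Atom ( [Q0 [Q2 a e]] )]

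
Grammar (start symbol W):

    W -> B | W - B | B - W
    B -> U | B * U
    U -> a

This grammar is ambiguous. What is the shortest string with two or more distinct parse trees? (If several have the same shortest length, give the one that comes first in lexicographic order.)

length 1: no string has ≥2 trees
length 3: a - a has 2 parse trees

Two derivations of a - a:
  W ⇒ W - B ⇒ B - B ⇒ U - B ⇒ a - B ⇒ a - U ⇒ a - a
  W ⇒ B - W ⇒ U - W ⇒ a - W ⇒ a - B ⇒ a - U ⇒ a - a

a - a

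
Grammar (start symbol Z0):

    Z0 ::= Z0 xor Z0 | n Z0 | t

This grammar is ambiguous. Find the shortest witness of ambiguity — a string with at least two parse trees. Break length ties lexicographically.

length 1: no string has ≥2 trees
length 2: no string has ≥2 trees
length 3: no string has ≥2 trees
length 4: n t xor t has 2 parse trees

Two derivations of n t xor t:
  Z0 ⇒ Z0 xor Z0 ⇒ n Z0 xor Z0 ⇒ n t xor Z0 ⇒ n t xor t
  Z0 ⇒ n Z0 ⇒ n Z0 xor Z0 ⇒ n t xor Z0 ⇒ n t xor t

n t xor t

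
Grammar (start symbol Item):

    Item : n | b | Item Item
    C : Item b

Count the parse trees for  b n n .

2

Parse trees for b n n:
  [Item [Item b] [Item [Item n] [Item n]]]
  [Item [Item [Item b] [Item n]] [Item n]]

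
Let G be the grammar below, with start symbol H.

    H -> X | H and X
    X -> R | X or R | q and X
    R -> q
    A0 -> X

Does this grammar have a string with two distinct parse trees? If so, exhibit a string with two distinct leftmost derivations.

Ambiguous

Witness: q and q

Derivation 1: H ⇒ X ⇒ q and X ⇒ q and R ⇒ q and q
Derivation 2: H ⇒ H and X ⇒ X and X ⇒ R and X ⇒ q and X ⇒ q and R ⇒ q and q

Two distinct leftmost derivations for the same string.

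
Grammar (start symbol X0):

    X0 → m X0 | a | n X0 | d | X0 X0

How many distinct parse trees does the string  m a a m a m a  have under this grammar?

19

Parse trees for m a a m a m a (showing first 6 of 19):
  [X0 m [X0 [X0 a] [X0 [X0 a] [X0 m [X0 [X0 a] [X0 m [X0 a]]]]]]]
  [X0 m [X0 [X0 a] [X0 [X0 a] [X0 [X0 m [X0 a]] [X0 m [X0 a]]]]]]
  [X0 m [X0 [X0 a] [X0 [X0 [X0 a] [X0 m [X0 a]]] [X0 m [X0 a]]]]]
  [X0 m [X0 [X0 [X0 a] [X0 a]] [X0 m [X0 [X0 a] [X0 m [X0 a]]]]]]
  [X0 m [X0 [X0 [X0 a] [X0 a]] [X0 [X0 m [X0 a]] [X0 m [X0 a]]]]]
  [X0 m [X0 [X0 [X0 a] [X0 [X0 a] [X0 m [X0 a]]]] [X0 m [X0 a]]]]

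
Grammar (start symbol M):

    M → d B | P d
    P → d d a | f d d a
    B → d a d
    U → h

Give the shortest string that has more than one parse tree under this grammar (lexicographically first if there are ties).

d d a d

length 4: d d a d has 2 parse trees

Two derivations of d d a d:
  M ⇒ d B ⇒ d d a d
  M ⇒ P d ⇒ d d a d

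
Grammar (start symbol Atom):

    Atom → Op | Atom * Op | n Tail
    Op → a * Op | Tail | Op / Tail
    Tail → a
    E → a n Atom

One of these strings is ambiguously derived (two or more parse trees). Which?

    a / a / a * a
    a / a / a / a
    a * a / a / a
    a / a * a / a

a / a / a * a: 1 tree
a / a / a / a: 1 tree
a * a / a / a: 4 trees
a / a * a / a: 1 tree

a * a / a / a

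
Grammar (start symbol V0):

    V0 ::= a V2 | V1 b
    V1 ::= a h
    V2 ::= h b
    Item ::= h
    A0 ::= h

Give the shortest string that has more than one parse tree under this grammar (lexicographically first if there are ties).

a h b

length 3: a h b has 2 parse trees

Two derivations of a h b:
  V0 ⇒ a V2 ⇒ a h b
  V0 ⇒ V1 b ⇒ a h b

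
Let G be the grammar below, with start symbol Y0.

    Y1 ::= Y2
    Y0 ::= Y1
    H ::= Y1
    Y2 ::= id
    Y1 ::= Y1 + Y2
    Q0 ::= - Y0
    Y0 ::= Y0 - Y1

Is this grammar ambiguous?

(H, Q0 are unreachable from Y0, so their rules don't affect L(Y0).) This is a standard precedence ladder (Y0 over Y1 over Y2), with each level left-recursive on its own operator ('-' at Y0, '+' at Y1). That structure is LR(1), hence unambiguous.

Unambiguous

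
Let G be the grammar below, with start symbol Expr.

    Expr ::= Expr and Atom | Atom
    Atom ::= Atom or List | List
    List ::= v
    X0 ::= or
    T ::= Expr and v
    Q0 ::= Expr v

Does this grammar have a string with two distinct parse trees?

Unambiguous

Only Expr, Atom, List are reachable from Expr; ignoring the rest: Expr → Expr and Atom | Atom  ;  Atom → Atom or List | List  — a left-associative chain with List at the bottom. Each string factors uniquely by precedence.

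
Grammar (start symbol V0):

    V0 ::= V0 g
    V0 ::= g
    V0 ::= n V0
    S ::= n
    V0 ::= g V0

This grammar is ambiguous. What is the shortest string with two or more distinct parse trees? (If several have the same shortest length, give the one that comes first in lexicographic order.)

g g

length 1: no string has ≥2 trees
length 2: g g has 2 parse trees

Two derivations of g g:
  V0 ⇒ V0 g ⇒ g g
  V0 ⇒ g V0 ⇒ g g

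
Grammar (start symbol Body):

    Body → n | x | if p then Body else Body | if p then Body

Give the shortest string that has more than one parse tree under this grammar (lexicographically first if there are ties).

if p then if p then n else n

length 1: no string has ≥2 trees
length 4: no string has ≥2 trees
length 6: no string has ≥2 trees
length 7: no string has ≥2 trees
length 9: if p then if p then n else n has 2 parse trees

Two derivations of if p then if p then n else n:
  Body ⇒ if p then Body else Body ⇒ if p then if p then Body else Body ⇒ if p then if p then n else Body ⇒ if p then if p then n else n
  Body ⇒ if p then Body ⇒ if p then if p then Body else Body ⇒ if p then if p then n else Body ⇒ if p then if p then n else n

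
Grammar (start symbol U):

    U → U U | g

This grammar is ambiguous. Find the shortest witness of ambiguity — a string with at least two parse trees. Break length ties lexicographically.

length 1: no string has ≥2 trees
length 2: no string has ≥2 trees
length 3: g g g has 2 parse trees

Two derivations of g g g:
  U ⇒ U U ⇒ U U U ⇒ g U U ⇒ g g U ⇒ g g g
  U ⇒ U U ⇒ g U ⇒ g U U ⇒ g g U ⇒ g g g

g g g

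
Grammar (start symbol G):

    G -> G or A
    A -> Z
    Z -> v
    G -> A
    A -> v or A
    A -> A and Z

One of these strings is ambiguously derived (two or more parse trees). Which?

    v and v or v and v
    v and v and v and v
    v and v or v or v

v and v or v or v

v and v or v and v: 1 tree
v and v and v and v: 1 tree
v and v or v or v: 2 trees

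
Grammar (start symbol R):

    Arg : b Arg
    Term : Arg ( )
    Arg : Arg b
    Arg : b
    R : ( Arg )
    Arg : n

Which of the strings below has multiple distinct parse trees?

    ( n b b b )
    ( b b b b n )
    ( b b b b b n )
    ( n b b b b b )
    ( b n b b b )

( n b b b ): 1 tree
( b b b b n ): 1 tree
( b b b b b n ): 1 tree
( n b b b b b ): 1 tree
( b n b b b ): 4 trees

( b n b b b )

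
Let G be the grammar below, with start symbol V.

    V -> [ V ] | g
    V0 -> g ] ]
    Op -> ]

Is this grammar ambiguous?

Unambiguous

(V0, Op are unreachable from V, so their rules don't affect L(V).) Each string is a nest of matched brackets around a single atom. An opening bracket forces the recursive rule; an atom forces the base rule.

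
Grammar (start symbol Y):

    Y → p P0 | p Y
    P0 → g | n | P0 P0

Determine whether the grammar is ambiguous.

Ambiguous

Witness: p g g g

Derivation 1: Y ⇒ p P0 ⇒ p P0 P0 ⇒ p g P0 ⇒ p g P0 P0 ⇒ p g g P0 ⇒ p g g g
Derivation 2: Y ⇒ p P0 ⇒ p P0 P0 ⇒ p P0 P0 P0 ⇒ p g P0 P0 ⇒ p g g P0 ⇒ p g g g

Two distinct leftmost derivations for the same string.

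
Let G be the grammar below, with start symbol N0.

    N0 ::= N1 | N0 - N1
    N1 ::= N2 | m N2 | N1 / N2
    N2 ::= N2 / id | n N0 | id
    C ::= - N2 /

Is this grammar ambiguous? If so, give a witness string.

Witness: id / id

Derivation 1: N0 ⇒ N1 ⇒ N2 ⇒ N2 / id ⇒ id / id
Derivation 2: N0 ⇒ N1 ⇒ N1 / N2 ⇒ N2 / N2 ⇒ id / N2 ⇒ id / id

Two distinct leftmost derivations for the same string.

Ambiguous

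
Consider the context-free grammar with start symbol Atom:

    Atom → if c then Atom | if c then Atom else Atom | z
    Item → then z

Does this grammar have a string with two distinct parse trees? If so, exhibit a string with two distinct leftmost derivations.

Witness: if c then if c then z else z

Derivation 1: Atom ⇒ if c then Atom ⇒ if c then if c then Atom else Atom ⇒ if c then if c then z else Atom ⇒ if c then if c then z else z
Derivation 2: Atom ⇒ if c then Atom else Atom ⇒ if c then if c then Atom else Atom ⇒ if c then if c then z else Atom ⇒ if c then if c then z else z

Two distinct leftmost derivations for the same string.

Ambiguous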